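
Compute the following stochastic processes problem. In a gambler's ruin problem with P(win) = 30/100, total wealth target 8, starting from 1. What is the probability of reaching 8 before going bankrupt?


Gambler's ruin formula:
r = q/p = 0.7000/0.3000 = 2.3333
P(win) = (1 - r^i)/(1 - r^N)
= (1 - 2.3333^1)/(1 - 2.3333^8)
= 0.0015

0.0015


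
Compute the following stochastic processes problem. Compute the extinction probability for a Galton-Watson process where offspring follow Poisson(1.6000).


Since mu = 1.6000 > 1, extinction prob q < 1.
Solve s = exp(mu*(s-1)) iteratively.
q = 0.3580

0.3580


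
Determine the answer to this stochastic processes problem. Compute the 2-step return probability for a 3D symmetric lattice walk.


P(return in 2 steps) = P(reverse first step) = 1/(2d)
= 1/6
= 0.1667

0.1667


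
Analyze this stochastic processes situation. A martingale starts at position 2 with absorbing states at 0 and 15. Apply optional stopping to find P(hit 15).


By optional stopping theorem: E(M at tau) = M(0) = 2
P(hit 15)*15 + P(hit 0)*0 = 2
P(hit 15) = (2 - 0)/(15 - 0) = 2/15 = 0.1333

0.1333


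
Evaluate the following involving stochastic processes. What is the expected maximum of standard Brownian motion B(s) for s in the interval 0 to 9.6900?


E(max B(s)) = sqrt(2t/pi)
= sqrt(2*9.6900/pi)
= sqrt(6.1688)
= 2.4837

2.4837


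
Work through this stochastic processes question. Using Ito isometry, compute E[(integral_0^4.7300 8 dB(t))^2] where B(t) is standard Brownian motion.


By Ito isometry: E[(int f dB)^2] = int f^2 dt
= 8^2 * 4.7300
= 64 * 4.7300 = 302.7200

302.7200


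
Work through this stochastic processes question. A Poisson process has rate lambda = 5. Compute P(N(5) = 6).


P(N(t)=k) = (lambda*t)^k * exp(-lambda*t) / k!
lambda*t = 25
= 25^6 * exp(-25) / 6!
= 244140625 * 1.3888e-11 / 720
= 4.7092e-06

4.7092e-06


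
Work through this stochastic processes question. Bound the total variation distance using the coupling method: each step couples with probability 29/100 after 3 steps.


TV distance bound <= (1-delta)^n
= (1 - 0.2900)^3
= 0.7100^3
= 0.3579

0.3579


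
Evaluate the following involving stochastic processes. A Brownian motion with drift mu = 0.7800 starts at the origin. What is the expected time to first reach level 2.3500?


Expected first passage time = a/mu
= 2.3500/0.7800
= 3.0128

3.0128


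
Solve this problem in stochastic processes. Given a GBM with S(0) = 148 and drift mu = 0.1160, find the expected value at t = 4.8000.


E[S(t)] = S(0) * exp(mu * t)
= 148 * exp(0.1160 * 4.8000)
= 148 * 1.7451
= 258.2717

258.2717


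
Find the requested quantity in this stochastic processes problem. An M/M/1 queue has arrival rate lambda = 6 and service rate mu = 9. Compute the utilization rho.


rho = lambda/mu
= 6/9
= 0.6667

0.6667


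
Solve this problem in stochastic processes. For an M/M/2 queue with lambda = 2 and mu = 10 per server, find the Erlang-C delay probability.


a = lambda/mu = 0.2000
rho = a/c = 0.1000
Erlang-C formula applied:
C(c,a) = 0.0182

0.0182


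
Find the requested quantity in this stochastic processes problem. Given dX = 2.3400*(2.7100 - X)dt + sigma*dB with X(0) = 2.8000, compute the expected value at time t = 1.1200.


E[X(t)] = mu + (X(0) - mu)*exp(-theta*t)
= 2.7100 + (2.8000 - 2.7100)*exp(-2.3400*1.1200)
= 2.7100 + 0.0900 * 0.0727
= 2.7165

2.7165


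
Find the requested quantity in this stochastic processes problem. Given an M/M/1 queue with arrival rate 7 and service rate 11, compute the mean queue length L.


rho = 7/11 = 0.6364
L = rho/(1-rho)
= 0.6364/0.3636
= 1.7500

1.7500


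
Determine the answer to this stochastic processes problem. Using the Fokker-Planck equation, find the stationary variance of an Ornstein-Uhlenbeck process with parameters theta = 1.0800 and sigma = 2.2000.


Stationary variance = sigma^2 / (2*theta)
= 2.2000^2 / (2*1.0800)
= 4.8400 / 2.1600
= 2.2407

2.2407


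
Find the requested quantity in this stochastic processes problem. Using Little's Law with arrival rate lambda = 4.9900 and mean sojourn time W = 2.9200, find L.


Little's Law: L = lambda * W
= 4.9900 * 2.9200
= 14.5708

14.5708


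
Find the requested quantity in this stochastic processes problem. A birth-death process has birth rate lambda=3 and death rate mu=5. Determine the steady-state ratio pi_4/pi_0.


For birth-death process, pi_n/pi_0 = (lambda/mu)^n
= (3/5)^4
= 0.1296

0.1296


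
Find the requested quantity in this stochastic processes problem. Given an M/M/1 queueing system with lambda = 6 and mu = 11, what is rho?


rho = lambda/mu
= 6/11
= 0.5455

0.5455


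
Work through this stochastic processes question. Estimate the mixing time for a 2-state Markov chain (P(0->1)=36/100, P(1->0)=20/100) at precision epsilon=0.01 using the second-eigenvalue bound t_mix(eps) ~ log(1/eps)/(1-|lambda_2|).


lambda_2 = |1 - p01 - p10| = |1 - 0.3600 - 0.2000| = 0.4400
t_mix ~ log(1/eps)/(1 - |lambda_2|)
= log(100)/(1 - 0.4400) = 4.6052/0.5600
= 8.2235

8.2235


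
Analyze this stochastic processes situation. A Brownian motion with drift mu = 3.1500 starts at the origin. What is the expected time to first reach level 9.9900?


Expected first passage time = a/mu
= 9.9900/3.1500
= 3.1714

3.1714


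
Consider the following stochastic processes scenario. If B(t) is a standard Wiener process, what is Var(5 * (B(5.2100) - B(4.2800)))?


Var(alpha*(B(t)-B(s))) = alpha^2 * (t-s)
= 5^2 * (5.2100 - 4.2800)
= 25 * 0.9300
= 23.2500

23.2500


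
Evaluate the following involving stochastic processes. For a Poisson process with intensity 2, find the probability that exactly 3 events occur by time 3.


P(N(t)=k) = (lambda*t)^k * exp(-lambda*t) / k!
lambda*t = 6
= 6^3 * exp(-6) / 3!
= 216 * 0.0025 / 6
= 0.0892

0.0892


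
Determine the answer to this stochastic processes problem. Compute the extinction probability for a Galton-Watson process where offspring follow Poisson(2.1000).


Since mu = 2.1000 > 1, extinction prob q < 1.
Solve s = exp(mu*(s-1)) iteratively.
q = 0.1779

0.1779


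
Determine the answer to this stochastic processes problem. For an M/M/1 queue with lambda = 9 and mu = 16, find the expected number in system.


rho = 9/16 = 0.5625
L = rho/(1-rho)
= 0.5625/0.4375
= 1.2857

1.2857


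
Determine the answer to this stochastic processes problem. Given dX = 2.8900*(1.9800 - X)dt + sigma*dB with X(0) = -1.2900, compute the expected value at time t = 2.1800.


E[X(t)] = mu + (X(0) - mu)*exp(-theta*t)
= 1.9800 + (-1.2900 - 1.9800)*exp(-2.8900*2.1800)
= 1.9800 + -3.2700 * 0.0018
= 1.9740

1.9740


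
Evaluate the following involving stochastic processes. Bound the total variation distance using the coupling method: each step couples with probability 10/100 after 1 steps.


TV distance bound <= (1-delta)^n
= (1 - 0.1000)^1
= 0.9000^1
= 0.9000

0.9000


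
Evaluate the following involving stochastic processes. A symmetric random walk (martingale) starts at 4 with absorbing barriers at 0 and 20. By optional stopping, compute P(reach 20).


By optional stopping theorem: E(M at tau) = M(0) = 4
P(hit 20)*20 + P(hit 0)*0 = 4
P(hit 20) = (4 - 0)/(20 - 0) = 1/5 = 0.2000

0.2000


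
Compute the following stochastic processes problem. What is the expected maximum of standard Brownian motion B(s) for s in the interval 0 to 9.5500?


E(max B(s)) = sqrt(2t/pi)
= sqrt(2*9.5500/pi)
= sqrt(6.0797)
= 2.4657

2.4657


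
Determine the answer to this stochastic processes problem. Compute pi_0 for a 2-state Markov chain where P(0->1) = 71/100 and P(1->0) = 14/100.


Stationary distribution: pi_0 = p10/(p01+p10), pi_1 = p01/(p01+p10)
p01 = 0.7100, p10 = 0.1400
pi_0 = 0.1647

0.1647


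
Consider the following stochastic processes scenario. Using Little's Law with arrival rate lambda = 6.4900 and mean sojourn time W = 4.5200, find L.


Little's Law: L = lambda * W
= 6.4900 * 4.5200
= 29.3348

29.3348


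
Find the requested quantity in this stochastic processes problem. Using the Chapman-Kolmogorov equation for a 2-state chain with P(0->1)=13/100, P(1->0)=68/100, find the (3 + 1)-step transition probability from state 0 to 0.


P^4 = P^3 * P^1
Computing via matrix multiplication of the transition matrix.
Entry (0,0) of P^4 = 0.8397

0.8397


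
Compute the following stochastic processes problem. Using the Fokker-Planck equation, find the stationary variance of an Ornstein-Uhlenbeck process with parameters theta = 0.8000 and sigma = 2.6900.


Stationary variance = sigma^2 / (2*theta)
= 2.6900^2 / (2*0.8000)
= 7.2361 / 1.6000
= 4.5226

4.5226


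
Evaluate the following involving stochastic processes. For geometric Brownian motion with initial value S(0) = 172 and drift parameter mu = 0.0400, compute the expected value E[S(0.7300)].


E[S(t)] = S(0) * exp(mu * t)
= 172 * exp(0.0400 * 0.7300)
= 172 * 1.0296
= 177.0964

177.0964


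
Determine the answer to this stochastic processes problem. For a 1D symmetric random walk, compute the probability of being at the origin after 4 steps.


P(S(4) = 0) = C(4,2) / 4^2
= 6 / 16
= 0.3750

0.3750


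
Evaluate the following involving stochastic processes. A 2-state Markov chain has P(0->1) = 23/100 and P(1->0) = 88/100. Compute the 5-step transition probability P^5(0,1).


Computing P^5 by matrix multiplication.
P = [[0.7700, 0.2300], [0.8800, 0.1200]]
After raising P to the power 5:
P^5(0,1) = 0.2072

0.2072


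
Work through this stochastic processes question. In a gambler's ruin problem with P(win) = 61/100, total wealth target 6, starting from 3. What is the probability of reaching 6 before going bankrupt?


Gambler's ruin formula:
r = q/p = 0.3900/0.6100 = 0.6393
P(win) = (1 - r^i)/(1 - r^N)
= (1 - 0.6393^3)/(1 - 0.6393^6)
= 0.7928

0.7928


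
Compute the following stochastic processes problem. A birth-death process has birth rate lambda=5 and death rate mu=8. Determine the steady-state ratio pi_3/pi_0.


For birth-death process, pi_n/pi_0 = (lambda/mu)^n
= (5/8)^3
= 0.2441

0.2441


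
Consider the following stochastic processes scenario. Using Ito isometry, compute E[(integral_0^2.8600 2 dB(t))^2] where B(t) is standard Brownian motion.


By Ito isometry: E[(int f dB)^2] = int f^2 dt
= 2^2 * 2.8600
= 4 * 2.8600 = 11.4400

11.4400


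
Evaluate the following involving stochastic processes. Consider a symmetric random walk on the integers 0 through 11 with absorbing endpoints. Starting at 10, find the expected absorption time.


For symmetric RW on 0,...,N with absorbing barriers, E(i) = i*(N-i)
E(10) = 10 * 1 = 10

10


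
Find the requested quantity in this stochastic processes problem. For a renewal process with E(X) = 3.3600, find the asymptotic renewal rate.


Long-run renewal rate = 1/E(X)
= 1/3.3600
= 0.2976

0.2976


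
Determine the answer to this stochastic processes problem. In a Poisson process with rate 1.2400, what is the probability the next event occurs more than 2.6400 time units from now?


P(X > t) = exp(-lambda * t)
= exp(-1.2400 * 2.6400)
= exp(-3.2736) = 0.0379

0.0379


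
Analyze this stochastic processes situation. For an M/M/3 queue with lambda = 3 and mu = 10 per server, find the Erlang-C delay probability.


a = lambda/mu = 0.3000
rho = a/c = 0.1000
Erlang-C formula applied:
C(c,a) = 0.0037

0.0037


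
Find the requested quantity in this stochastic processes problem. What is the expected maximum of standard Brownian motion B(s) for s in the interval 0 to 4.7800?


E(max B(s)) = sqrt(2t/pi)
= sqrt(2*4.7800/pi)
= sqrt(3.0430)
= 1.7444

1.7444


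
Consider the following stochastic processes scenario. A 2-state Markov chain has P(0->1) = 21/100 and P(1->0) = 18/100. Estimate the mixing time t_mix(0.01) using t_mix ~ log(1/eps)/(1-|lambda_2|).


lambda_2 = |1 - p01 - p10| = |1 - 0.2100 - 0.1800| = 0.6100
t_mix ~ log(1/eps)/(1 - |lambda_2|)
= log(100)/(1 - 0.6100) = 4.6052/0.3900
= 11.8081

11.8081


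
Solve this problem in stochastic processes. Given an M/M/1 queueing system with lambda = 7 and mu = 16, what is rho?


rho = lambda/mu
= 7/16
= 0.4375

0.4375


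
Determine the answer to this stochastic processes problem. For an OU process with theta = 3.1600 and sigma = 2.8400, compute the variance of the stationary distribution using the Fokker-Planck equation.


Stationary variance = sigma^2 / (2*theta)
= 2.8400^2 / (2*3.1600)
= 8.0656 / 6.3200
= 1.2762

1.2762


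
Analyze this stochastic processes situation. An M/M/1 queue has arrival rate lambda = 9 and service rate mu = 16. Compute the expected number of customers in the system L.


rho = 9/16 = 0.5625
L = rho/(1-rho)
= 0.5625/0.4375
= 1.2857

1.2857


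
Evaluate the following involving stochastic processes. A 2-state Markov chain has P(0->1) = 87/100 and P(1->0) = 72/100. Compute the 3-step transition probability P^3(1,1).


Computing P^3 by matrix multiplication.
P = [[0.1300, 0.8700], [0.7200, 0.2800]]
After raising P to the power 3:
P^3(1,1) = 0.4542

0.4542


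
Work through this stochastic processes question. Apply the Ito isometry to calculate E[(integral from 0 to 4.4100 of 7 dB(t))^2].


By Ito isometry: E[(int f dB)^2] = int f^2 dt
= 7^2 * 4.4100
= 49 * 4.4100 = 216.0900

216.0900


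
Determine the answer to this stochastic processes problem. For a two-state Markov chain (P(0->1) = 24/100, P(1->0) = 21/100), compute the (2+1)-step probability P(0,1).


P^3 = P^2 * P^1
Computing via matrix multiplication of the transition matrix.
Entry (0,1) of P^3 = 0.4446

0.4446


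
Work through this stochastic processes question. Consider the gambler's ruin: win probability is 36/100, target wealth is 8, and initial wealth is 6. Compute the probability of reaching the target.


Gambler's ruin formula:
r = q/p = 0.6400/0.3600 = 1.7778
P(win) = (1 - r^i)/(1 - r^N)
= (1 - 1.7778^6)/(1 - 1.7778^8)
= 0.3095

0.3095


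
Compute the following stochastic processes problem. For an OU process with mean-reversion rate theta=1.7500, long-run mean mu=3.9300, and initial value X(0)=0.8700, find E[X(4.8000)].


E[X(t)] = mu + (X(0) - mu)*exp(-theta*t)
= 3.9300 + (0.8700 - 3.9300)*exp(-1.7500*4.8000)
= 3.9300 + -3.0600 * 2.2487e-04
= 3.9293

3.9293


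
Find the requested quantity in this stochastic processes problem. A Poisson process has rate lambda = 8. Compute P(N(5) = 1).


P(N(t)=k) = (lambda*t)^k * exp(-lambda*t) / k!
lambda*t = 40
= 40^1 * exp(-40) / 1!
= 40 * 4.2484e-18 / 1
= 1.6993e-16

1.6993e-16


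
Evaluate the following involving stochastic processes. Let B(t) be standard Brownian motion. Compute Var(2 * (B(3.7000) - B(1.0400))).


Var(alpha*(B(t)-B(s))) = alpha^2 * (t-s)
= 2^2 * (3.7000 - 1.0400)
= 4 * 2.6600
= 10.6400

10.6400


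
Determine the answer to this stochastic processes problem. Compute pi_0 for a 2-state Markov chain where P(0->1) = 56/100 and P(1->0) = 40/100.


Stationary distribution: pi_0 = p10/(p01+p10), pi_1 = p01/(p01+p10)
p01 = 0.5600, p10 = 0.4000
pi_0 = 0.4167

0.4167


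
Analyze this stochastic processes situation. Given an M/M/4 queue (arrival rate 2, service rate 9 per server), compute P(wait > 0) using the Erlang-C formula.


a = lambda/mu = 0.2222
rho = a/c = 0.0556
Erlang-C formula applied:
C(c,a) = 8.6149e-05

8.6149e-05


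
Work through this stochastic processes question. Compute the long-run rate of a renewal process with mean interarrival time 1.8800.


Long-run renewal rate = 1/E(X)
= 1/1.8800
= 0.5319

0.5319


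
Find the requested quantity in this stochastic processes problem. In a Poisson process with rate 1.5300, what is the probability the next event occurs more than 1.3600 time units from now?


P(X > t) = exp(-lambda * t)
= exp(-1.5300 * 1.3600)
= exp(-2.0808) = 0.1248

0.1248


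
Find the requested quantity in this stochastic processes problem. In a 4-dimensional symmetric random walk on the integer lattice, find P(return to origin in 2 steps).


P(return in 2 steps) = P(reverse first step) = 1/(2d)
= 1/8
= 0.1250

0.1250


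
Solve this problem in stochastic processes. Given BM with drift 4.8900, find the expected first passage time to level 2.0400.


Expected first passage time = a/mu
= 2.0400/4.8900
= 0.4172

0.4172


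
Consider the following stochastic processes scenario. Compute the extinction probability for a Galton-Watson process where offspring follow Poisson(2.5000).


Since mu = 2.5000 > 1, extinction prob q < 1.
Solve s = exp(mu*(s-1)) iteratively.
q = 0.1074

0.1074


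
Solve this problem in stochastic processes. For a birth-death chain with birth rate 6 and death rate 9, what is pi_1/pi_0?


For birth-death process, pi_n/pi_0 = (lambda/mu)^n
= (6/9)^1
= 0.6667

0.6667


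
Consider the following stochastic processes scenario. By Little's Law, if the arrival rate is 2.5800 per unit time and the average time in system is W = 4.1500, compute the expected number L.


Little's Law: L = lambda * W
= 2.5800 * 4.1500
= 10.7070

10.7070


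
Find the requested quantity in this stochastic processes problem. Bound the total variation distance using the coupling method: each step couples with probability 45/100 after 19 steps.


TV distance bound <= (1-delta)^n
= (1 - 0.4500)^19
= 0.5500^19
= 1.1665e-05

1.1665e-05


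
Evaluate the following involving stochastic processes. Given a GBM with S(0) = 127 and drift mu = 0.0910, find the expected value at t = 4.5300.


E[S(t)] = S(0) * exp(mu * t)
= 127 * exp(0.0910 * 4.5300)
= 127 * 1.5102
= 191.7931

191.7931


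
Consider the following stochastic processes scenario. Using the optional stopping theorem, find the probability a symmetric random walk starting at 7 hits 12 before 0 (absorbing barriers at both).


By optional stopping theorem: E(M at tau) = M(0) = 7
P(hit 12)*12 + P(hit 0)*0 = 7
P(hit 12) = (7 - 0)/(12 - 0) = 7/12 = 0.5833

0.5833


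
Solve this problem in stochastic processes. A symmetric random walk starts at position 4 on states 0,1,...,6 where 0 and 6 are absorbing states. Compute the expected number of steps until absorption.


For symmetric RW on 0,...,N with absorbing barriers, E(i) = i*(N-i)
E(4) = 4 * 2 = 8

8


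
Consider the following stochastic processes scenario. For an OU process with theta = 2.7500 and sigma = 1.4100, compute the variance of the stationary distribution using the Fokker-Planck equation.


Stationary variance = sigma^2 / (2*theta)
= 1.4100^2 / (2*2.7500)
= 1.9881 / 5.5000
= 0.3615

0.3615


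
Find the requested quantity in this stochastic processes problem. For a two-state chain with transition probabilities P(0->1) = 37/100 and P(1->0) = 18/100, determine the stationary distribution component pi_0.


Stationary distribution: pi_0 = p10/(p01+p10), pi_1 = p01/(p01+p10)
p01 = 0.3700, p10 = 0.1800
pi_0 = 0.3273

0.3273


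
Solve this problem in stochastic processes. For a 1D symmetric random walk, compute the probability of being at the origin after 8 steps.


P(S(8) = 0) = C(8,4) / 4^4
= 70 / 256
= 0.2734

0.2734


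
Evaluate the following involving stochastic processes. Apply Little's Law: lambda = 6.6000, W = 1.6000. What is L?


Little's Law: L = lambda * W
= 6.6000 * 1.6000
= 10.5600

10.5600


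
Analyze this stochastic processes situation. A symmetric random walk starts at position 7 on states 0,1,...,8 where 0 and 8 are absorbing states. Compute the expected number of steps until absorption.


For symmetric RW on 0,...,N with absorbing barriers, E(i) = i*(N-i)
E(7) = 7 * 1 = 7

7


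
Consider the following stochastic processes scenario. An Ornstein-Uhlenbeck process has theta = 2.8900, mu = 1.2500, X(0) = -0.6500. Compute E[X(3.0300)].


E[X(t)] = mu + (X(0) - mu)*exp(-theta*t)
= 1.2500 + (-0.6500 - 1.2500)*exp(-2.8900*3.0300)
= 1.2500 + -1.9000 * 1.5740e-04
= 1.2497

1.2497


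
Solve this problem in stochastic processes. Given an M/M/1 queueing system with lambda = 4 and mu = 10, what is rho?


rho = lambda/mu
= 4/10
= 0.4000

0.4000


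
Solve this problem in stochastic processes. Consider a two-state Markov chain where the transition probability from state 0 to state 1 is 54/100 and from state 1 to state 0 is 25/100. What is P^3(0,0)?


Computing P^3 by matrix multiplication.
P = [[0.4600, 0.5400], [0.2500, 0.7500]]
After raising P to the power 3:
P^3(0,0) = 0.3228

0.3228


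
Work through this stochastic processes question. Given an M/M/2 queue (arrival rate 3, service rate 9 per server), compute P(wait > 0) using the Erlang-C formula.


a = lambda/mu = 0.3333
rho = a/c = 0.1667
Erlang-C formula applied:
C(c,a) = 0.0476

0.0476


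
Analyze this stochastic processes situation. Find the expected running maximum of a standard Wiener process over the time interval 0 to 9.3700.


E(max B(s)) = sqrt(2t/pi)
= sqrt(2*9.3700/pi)
= sqrt(5.9651)
= 2.4424

2.4424


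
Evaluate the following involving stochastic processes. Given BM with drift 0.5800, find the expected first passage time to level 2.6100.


Expected first passage time = a/mu
= 2.6100/0.5800
= 4.5000

4.5000


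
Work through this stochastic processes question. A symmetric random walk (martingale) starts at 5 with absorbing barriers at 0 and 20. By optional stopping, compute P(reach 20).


By optional stopping theorem: E(M at tau) = M(0) = 5
P(hit 20)*20 + P(hit 0)*0 = 5
P(hit 20) = (5 - 0)/(20 - 0) = 1/4 = 0.2500

0.2500


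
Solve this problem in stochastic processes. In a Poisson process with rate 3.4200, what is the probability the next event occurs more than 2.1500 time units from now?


P(X > t) = exp(-lambda * t)
= exp(-3.4200 * 2.1500)
= exp(-7.3530) = 6.4067e-04

6.4067e-04


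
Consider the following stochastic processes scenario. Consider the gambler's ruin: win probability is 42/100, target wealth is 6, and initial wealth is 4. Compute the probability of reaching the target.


Gambler's ruin formula:
r = q/p = 0.5800/0.4200 = 1.3810
P(win) = (1 - r^i)/(1 - r^N)
= (1 - 1.3810^4)/(1 - 1.3810^6)
= 0.4442

0.4442


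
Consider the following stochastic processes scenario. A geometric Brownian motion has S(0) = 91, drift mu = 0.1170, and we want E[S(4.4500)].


E[S(t)] = S(0) * exp(mu * t)
= 91 * exp(0.1170 * 4.4500)
= 91 * 1.6831
= 153.1640

153.1640


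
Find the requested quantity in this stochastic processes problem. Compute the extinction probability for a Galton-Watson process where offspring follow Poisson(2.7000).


Since mu = 2.7000 > 1, extinction prob q < 1.
Solve s = exp(mu*(s-1)) iteratively.
q = 0.0844

0.0844


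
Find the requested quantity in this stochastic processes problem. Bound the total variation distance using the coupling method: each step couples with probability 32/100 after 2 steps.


TV distance bound <= (1-delta)^n
= (1 - 0.3200)^2
= 0.6800^2
= 0.4624

0.4624


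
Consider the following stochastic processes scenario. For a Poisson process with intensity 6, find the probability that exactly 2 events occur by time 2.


P(N(t)=k) = (lambda*t)^k * exp(-lambda*t) / k!
lambda*t = 12
= 12^2 * exp(-12) / 2!
= 144 * 6.1442e-06 / 2
= 4.4238e-04

4.4238e-04


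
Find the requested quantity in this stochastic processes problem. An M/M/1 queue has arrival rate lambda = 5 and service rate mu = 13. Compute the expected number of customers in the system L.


rho = 5/13 = 0.3846
L = rho/(1-rho)
= 0.3846/0.6154
= 0.6250

0.6250


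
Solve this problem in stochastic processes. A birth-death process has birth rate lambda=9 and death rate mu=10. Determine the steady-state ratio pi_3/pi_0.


For birth-death process, pi_n/pi_0 = (lambda/mu)^n
= (9/10)^3
= 0.7290

0.7290


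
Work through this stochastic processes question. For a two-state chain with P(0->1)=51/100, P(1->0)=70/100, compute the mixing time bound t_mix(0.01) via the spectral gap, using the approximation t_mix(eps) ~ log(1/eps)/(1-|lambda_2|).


lambda_2 = |1 - p01 - p10| = |1 - 0.5100 - 0.7000| = 0.2100
t_mix ~ log(1/eps)/(1 - |lambda_2|)
= log(100)/(1 - 0.2100) = 4.6052/0.7900
= 5.8293

5.8293


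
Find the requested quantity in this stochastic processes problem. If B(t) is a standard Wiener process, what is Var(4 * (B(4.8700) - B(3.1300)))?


Var(alpha*(B(t)-B(s))) = alpha^2 * (t-s)
= 4^2 * (4.8700 - 3.1300)
= 16 * 1.7400
= 27.8400

27.8400


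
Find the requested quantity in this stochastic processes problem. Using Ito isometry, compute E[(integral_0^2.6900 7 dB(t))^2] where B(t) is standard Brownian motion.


By Ito isometry: E[(int f dB)^2] = int f^2 dt
= 7^2 * 2.6900
= 49 * 2.6900 = 131.8100

131.8100


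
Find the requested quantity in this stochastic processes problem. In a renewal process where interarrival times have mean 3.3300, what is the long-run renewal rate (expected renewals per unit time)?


Long-run renewal rate = 1/E(X)
= 1/3.3300
= 0.3003

0.3003


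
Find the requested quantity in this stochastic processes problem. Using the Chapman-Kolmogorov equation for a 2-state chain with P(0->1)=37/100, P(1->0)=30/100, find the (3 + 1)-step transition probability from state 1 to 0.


P^4 = P^3 * P^1
Computing via matrix multiplication of the transition matrix.
Entry (1,0) of P^4 = 0.4425

0.4425


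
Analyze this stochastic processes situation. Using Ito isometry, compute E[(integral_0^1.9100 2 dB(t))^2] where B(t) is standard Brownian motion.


By Ito isometry: E[(int f dB)^2] = int f^2 dt
= 2^2 * 1.9100
= 4 * 1.9100 = 7.6400

7.6400


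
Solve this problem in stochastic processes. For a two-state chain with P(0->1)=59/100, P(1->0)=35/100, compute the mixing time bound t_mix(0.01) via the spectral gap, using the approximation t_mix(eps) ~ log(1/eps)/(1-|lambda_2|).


lambda_2 = |1 - p01 - p10| = |1 - 0.5900 - 0.3500| = 0.0600
t_mix ~ log(1/eps)/(1 - |lambda_2|)
= log(100)/(1 - 0.0600) = 4.6052/0.9400
= 4.8991

4.8991


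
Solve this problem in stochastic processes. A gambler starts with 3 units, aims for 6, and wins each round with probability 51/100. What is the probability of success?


Gambler's ruin formula:
r = q/p = 0.4900/0.5100 = 0.9608
P(win) = (1 - r^i)/(1 - r^N)
= (1 - 0.9608^3)/(1 - 0.9608^6)
= 0.5300

0.5300


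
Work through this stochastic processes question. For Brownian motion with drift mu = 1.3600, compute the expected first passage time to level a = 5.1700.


Expected first passage time = a/mu
= 5.1700/1.3600
= 3.8015

3.8015


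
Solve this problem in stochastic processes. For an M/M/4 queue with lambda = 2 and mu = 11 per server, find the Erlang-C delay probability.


a = lambda/mu = 0.1818
rho = a/c = 0.0455
Erlang-C formula applied:
C(c,a) = 3.9772e-05

3.9772e-05


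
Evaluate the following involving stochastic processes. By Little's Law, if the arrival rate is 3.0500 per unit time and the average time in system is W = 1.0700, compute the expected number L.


Little's Law: L = lambda * W
= 3.0500 * 1.0700
= 3.2635

3.2635


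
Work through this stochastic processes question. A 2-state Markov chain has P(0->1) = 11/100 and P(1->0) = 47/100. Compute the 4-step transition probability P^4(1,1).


Computing P^4 by matrix multiplication.
P = [[0.8900, 0.1100], [0.4700, 0.5300]]
After raising P to the power 4:
P^4(1,1) = 0.2149

0.2149


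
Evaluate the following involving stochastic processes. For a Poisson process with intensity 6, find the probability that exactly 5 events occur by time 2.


P(N(t)=k) = (lambda*t)^k * exp(-lambda*t) / k!
lambda*t = 12
= 12^5 * exp(-12) / 5!
= 248832 * 6.1442e-06 / 120
= 0.0127

0.0127


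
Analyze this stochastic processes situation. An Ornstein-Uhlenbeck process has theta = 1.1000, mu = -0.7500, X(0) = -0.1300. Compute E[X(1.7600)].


E[X(t)] = mu + (X(0) - mu)*exp(-theta*t)
= -0.7500 + (-0.1300 - -0.7500)*exp(-1.1000*1.7600)
= -0.7500 + 0.6200 * 0.1443
= -0.6605

-0.6605


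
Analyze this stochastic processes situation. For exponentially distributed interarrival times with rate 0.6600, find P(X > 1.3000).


P(X > t) = exp(-lambda * t)
= exp(-0.6600 * 1.3000)
= exp(-0.8580) = 0.4240

0.4240


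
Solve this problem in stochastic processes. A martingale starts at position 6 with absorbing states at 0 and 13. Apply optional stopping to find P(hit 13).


By optional stopping theorem: E(M at tau) = M(0) = 6
P(hit 13)*13 + P(hit 0)*0 = 6
P(hit 13) = (6 - 0)/(13 - 0) = 6/13 = 0.4615

0.4615


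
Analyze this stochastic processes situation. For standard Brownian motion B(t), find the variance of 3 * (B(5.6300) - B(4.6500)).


Var(alpha*(B(t)-B(s))) = alpha^2 * (t-s)
= 3^2 * (5.6300 - 4.6500)
= 9 * 0.9800
= 8.8200

8.8200


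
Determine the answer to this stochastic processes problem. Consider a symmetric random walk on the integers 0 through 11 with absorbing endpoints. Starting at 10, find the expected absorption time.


For symmetric RW on 0,...,N with absorbing barriers, E(i) = i*(N-i)
E(10) = 10 * 1 = 10

10


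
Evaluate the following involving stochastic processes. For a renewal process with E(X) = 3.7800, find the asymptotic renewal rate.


Long-run renewal rate = 1/E(X)
= 1/3.7800
= 0.2646

0.2646


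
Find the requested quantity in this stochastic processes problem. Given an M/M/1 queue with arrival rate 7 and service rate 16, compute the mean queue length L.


rho = 7/16 = 0.4375
L = rho/(1-rho)
= 0.4375/0.5625
= 0.7778

0.7778


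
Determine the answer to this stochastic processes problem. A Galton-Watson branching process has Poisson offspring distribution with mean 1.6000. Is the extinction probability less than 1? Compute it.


Since mu = 1.6000 > 1, extinction prob q < 1.
Solve s = exp(mu*(s-1)) iteratively.
q = 0.3580

0.3580


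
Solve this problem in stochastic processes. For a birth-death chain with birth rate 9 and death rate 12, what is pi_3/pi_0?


For birth-death process, pi_n/pi_0 = (lambda/mu)^n
= (9/12)^3
= 0.4219

0.4219


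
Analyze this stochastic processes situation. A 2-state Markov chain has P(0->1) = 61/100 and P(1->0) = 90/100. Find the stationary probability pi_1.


Stationary distribution: pi_0 = p10/(p01+p10), pi_1 = p01/(p01+p10)
p01 = 0.6100, p10 = 0.9000
pi_1 = 0.4040

0.4040


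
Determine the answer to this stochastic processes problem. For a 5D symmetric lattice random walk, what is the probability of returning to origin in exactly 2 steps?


P(return in 2 steps) = P(reverse first step) = 1/(2d)
= 1/10
= 0.1000

0.1000


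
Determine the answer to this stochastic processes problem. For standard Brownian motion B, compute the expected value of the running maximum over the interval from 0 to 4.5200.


E(max B(s)) = sqrt(2t/pi)
= sqrt(2*4.5200/pi)
= sqrt(2.8775)
= 1.6963

1.6963


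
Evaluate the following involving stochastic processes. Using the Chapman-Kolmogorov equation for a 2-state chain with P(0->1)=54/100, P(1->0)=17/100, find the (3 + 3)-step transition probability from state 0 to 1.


P^6 = P^3 * P^3
Computing via matrix multiplication of the transition matrix.
Entry (0,1) of P^6 = 0.7601

0.7601


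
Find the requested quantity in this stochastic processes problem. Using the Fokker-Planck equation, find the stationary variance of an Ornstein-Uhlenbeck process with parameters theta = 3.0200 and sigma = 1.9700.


Stationary variance = sigma^2 / (2*theta)
= 1.9700^2 / (2*3.0200)
= 3.8809 / 6.0400
= 0.6425

0.6425


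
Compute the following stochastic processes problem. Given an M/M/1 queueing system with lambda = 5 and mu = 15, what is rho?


rho = lambda/mu
= 5/15
= 0.3333

0.3333


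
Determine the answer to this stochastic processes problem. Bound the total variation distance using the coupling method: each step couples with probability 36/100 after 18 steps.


TV distance bound <= (1-delta)^n
= (1 - 0.3600)^18
= 0.6400^18
= 3.2452e-04

3.2452e-04


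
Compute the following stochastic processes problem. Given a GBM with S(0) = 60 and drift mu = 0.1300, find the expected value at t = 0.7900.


E[S(t)] = S(0) * exp(mu * t)
= 60 * exp(0.1300 * 0.7900)
= 60 * 1.1082
= 66.4895

66.4895


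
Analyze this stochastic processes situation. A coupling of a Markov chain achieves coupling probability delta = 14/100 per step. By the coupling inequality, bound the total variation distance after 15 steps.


TV distance bound <= (1-delta)^n
= (1 - 0.1400)^15
= 0.8600^15
= 0.1041

0.1041


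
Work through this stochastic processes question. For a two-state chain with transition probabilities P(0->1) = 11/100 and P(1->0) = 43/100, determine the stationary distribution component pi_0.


Stationary distribution: pi_0 = p10/(p01+p10), pi_1 = p01/(p01+p10)
p01 = 0.1100, p10 = 0.4300
pi_0 = 0.7963

0.7963


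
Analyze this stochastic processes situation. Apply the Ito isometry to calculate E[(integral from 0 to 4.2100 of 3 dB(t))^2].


By Ito isometry: E[(int f dB)^2] = int f^2 dt
= 3^2 * 4.2100
= 9 * 4.2100 = 37.8900

37.8900


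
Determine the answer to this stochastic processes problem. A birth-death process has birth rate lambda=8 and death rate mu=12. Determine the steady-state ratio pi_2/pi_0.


For birth-death process, pi_n/pi_0 = (lambda/mu)^n
= (8/12)^2
= 0.4444

0.4444


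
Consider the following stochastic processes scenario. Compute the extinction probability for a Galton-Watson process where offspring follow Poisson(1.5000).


Since mu = 1.5000 > 1, extinction prob q < 1.
Solve s = exp(mu*(s-1)) iteratively.
q = 0.4172

0.4172


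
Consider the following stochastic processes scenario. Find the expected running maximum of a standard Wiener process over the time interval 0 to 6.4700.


E(max B(s)) = sqrt(2t/pi)
= sqrt(2*6.4700/pi)
= sqrt(4.1189)
= 2.0295

2.0295


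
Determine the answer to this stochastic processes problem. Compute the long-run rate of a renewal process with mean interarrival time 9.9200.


Long-run renewal rate = 1/E(X)
= 1/9.9200
= 0.1008

0.1008


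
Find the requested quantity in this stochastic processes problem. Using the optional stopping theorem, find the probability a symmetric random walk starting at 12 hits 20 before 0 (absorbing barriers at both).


By optional stopping theorem: E(M at tau) = M(0) = 12
P(hit 20)*20 + P(hit 0)*0 = 12
P(hit 20) = (12 - 0)/(20 - 0) = 3/5 = 0.6000

0.6000


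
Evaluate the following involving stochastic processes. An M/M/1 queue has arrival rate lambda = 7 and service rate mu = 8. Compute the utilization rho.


rho = lambda/mu
= 7/8
= 0.8750

0.8750


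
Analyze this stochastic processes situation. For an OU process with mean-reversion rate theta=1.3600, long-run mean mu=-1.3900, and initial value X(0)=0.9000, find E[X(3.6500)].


E[X(t)] = mu + (X(0) - mu)*exp(-theta*t)
= -1.3900 + (0.9000 - -1.3900)*exp(-1.3600*3.6500)
= -1.3900 + 2.2900 * 0.0070
= -1.3740

-1.3740


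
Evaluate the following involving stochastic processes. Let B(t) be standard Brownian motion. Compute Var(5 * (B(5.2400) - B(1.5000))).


Var(alpha*(B(t)-B(s))) = alpha^2 * (t-s)
= 5^2 * (5.2400 - 1.5000)
= 25 * 3.7400
= 93.5000

93.5000


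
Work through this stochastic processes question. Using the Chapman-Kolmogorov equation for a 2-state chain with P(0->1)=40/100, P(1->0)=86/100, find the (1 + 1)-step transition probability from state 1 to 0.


P^2 = P^1 * P^1
Computing via matrix multiplication of the transition matrix.
Entry (1,0) of P^2 = 0.6364

0.6364


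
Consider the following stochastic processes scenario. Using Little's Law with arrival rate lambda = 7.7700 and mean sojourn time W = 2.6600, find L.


Little's Law: L = lambda * W
= 7.7700 * 2.6600
= 20.6682

20.6682


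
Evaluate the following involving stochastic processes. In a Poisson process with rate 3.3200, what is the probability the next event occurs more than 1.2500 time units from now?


P(X > t) = exp(-lambda * t)
= exp(-3.3200 * 1.2500)
= exp(-4.1500) = 0.0158

0.0158


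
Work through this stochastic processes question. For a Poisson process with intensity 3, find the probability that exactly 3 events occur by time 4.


P(N(t)=k) = (lambda*t)^k * exp(-lambda*t) / k!
lambda*t = 12
= 12^3 * exp(-12) / 3!
= 1728 * 6.1442e-06 / 6
= 0.0018

0.0018


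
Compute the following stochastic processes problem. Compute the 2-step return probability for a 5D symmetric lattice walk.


P(return in 2 steps) = P(reverse first step) = 1/(2d)
= 1/10
= 0.1000

0.1000


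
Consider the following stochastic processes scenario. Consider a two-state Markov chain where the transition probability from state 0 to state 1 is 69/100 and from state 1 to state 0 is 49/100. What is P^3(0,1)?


Computing P^3 by matrix multiplication.
P = [[0.3100, 0.6900], [0.4900, 0.5100]]
After raising P to the power 3:
P^3(0,1) = 0.5882

0.5882


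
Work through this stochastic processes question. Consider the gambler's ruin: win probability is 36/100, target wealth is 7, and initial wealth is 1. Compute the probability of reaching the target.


Gambler's ruin formula:
r = q/p = 0.6400/0.3600 = 1.7778
P(win) = (1 - r^i)/(1 - r^N)
= (1 - 1.7778^1)/(1 - 1.7778^7)
= 0.0141

0.0141


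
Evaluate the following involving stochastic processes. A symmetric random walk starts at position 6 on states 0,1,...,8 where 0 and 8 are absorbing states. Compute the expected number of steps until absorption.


For symmetric RW on 0,...,N with absorbing barriers, E(i) = i*(N-i)
E(6) = 6 * 2 = 12

12


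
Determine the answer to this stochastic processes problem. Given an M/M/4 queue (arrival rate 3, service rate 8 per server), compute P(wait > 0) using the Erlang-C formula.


a = lambda/mu = 0.3750
rho = a/c = 0.0938
Erlang-C formula applied:
C(c,a) = 6.2488e-04

6.2488e-04


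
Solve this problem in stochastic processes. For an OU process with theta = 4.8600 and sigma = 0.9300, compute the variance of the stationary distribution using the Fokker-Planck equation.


Stationary variance = sigma^2 / (2*theta)
= 0.9300^2 / (2*4.8600)
= 0.8649 / 9.7200
= 0.0890

0.0890


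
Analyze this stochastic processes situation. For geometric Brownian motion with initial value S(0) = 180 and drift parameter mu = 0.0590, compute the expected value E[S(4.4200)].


E[S(t)] = S(0) * exp(mu * t)
= 180 * exp(0.0590 * 4.4200)
= 180 * 1.2979
= 233.6296

233.6296


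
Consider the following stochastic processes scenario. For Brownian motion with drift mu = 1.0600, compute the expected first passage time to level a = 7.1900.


Expected first passage time = a/mu
= 7.1900/1.0600
= 6.7830

6.7830


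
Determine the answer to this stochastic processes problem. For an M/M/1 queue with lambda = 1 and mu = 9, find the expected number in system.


rho = 1/9 = 0.1111
L = rho/(1-rho)
= 0.1111/0.8889
= 0.1250

0.1250


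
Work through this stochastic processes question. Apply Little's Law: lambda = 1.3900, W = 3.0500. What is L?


Little's Law: L = lambda * W
= 1.3900 * 3.0500
= 4.2395

4.2395


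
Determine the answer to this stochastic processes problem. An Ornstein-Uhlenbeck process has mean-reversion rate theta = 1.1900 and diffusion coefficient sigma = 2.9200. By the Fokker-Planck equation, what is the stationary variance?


Stationary variance = sigma^2 / (2*theta)
= 2.9200^2 / (2*1.1900)
= 8.5264 / 2.3800
= 3.5825

3.5825


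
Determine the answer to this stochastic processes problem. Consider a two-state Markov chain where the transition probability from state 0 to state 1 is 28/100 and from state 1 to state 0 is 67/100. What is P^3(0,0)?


Computing P^3 by matrix multiplication.
P = [[0.7200, 0.2800], [0.6700, 0.3300]]
After raising P to the power 3:
P^3(0,0) = 0.7053

0.7053


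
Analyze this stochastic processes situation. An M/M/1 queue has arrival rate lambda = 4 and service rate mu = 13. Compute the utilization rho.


rho = lambda/mu
= 4/13
= 0.3077

0.3077
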